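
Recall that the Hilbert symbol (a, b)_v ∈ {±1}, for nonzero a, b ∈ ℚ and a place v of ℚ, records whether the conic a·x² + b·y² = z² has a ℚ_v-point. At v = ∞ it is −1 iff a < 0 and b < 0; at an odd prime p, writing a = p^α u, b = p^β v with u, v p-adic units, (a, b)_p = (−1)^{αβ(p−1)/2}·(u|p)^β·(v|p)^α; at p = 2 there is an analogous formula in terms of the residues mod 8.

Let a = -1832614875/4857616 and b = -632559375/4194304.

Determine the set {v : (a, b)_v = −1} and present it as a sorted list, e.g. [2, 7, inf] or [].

(a, b) ≡ (-595, -255) mod (ℚ^×)²; places V = {2, 3, 5, 7, 13, 17, 19, 29, ∞}.
(a,b)_17: α=1, u≡9; β=1, v≡16 (mod 17); (9|17)=+1, (16|17)=+1; sign (−1)^0·+1^1·+1^1 = +1.
(a,b)_13: α=2, u≡1; β=0, v≡2 (mod 13); (1|13)=+1, (2|13)=-1; sign (−1)^0·+1^0·-1^2 = +1.
(a,b)_3: α=6, u≡2; β=5, v≡2 (mod 3); (2|3)=-1, (2|3)=-1; sign (−1)^0·-1^5·-1^6 = -1.
(a,b)_5: α=3, u≡1; β=5, v≡4 (mod 5); (1|5)=+1, (4|5)=+1; sign (−1)^0·+1^5·+1^3 = +1.
(a,b)_∞: sgn(-595)=−, sgn(-255)=−, so -1.
(a,b)_2: α=-4, β=-22; u≡5, v≡1 (mod 8); ε(u)ε(v)=0·0, αω(v)=-4·0, βω(u)=-22·1; sum ≡ 0  ⇒  +1.
(a,b)_19: α=-2, u≡12; β=0, v≡17 (mod 19); (12|19)=-1, (17|19)=+1; sign (−1)^0·-1^0·+1^-2 = +1.
(a,b)_7: α=1, u≡3; β=2, v≡2 (mod 7); (3|7)=-1, (2|7)=+1; sign (−1)^0·-1^2·+1^1 = +1.
(a,b)_29: α=-2, u≡21; β=0, v≡16 (mod 29); (21|29)=-1, (16|29)=+1; sign (−1)^0·-1^0·+1^-2 = +1.
Ram(-595, -255) = {3, ∞}; no ℚ_3-point on the conic.

[3, inf]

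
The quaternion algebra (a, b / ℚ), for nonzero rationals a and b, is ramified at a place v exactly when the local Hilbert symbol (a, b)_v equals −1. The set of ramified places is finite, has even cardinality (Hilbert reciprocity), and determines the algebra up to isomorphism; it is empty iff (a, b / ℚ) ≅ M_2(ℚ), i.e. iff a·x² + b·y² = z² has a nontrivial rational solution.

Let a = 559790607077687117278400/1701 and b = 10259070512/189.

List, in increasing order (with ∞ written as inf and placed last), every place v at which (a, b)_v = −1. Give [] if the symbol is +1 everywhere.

Mod squares: a ≡ 17871, b ≡ 25453743. Check v ∈ {∞, 2, 3, 5, 7, 17, 23, 37, 41, 47}.
v=41: a=41^2·(≡9), b=41^1·(≡8) mod 41; (9|41)=+1, (8|41)=+1; (−1)^{2·1·20}·(+1)^1·(+1)^2 = +1.
v=∞: 17871 > 0 and 25453743 > 0  ⇒  (a,b)_∞ = +1.
v=37: a=37^3·(≡22), b=37^1·(≡24) mod 37; (22|37)=-1, (24|37)=-1; (−1)^{3·1·18}·(-1)^1·(-1)^3 = +1.
v=7: a=7^-1·(≡6), b=7^-1·(≡2) mod 7; (6|7)=-1, (2|7)=+1; (−1)^{-1·-1·3}·(-1)^-1·(+1)^-1 = +1.
v=17: a=17^2·(≡8), b=17^1·(≡16) mod 17; (8|17)=+1, (16|17)=+1; (−1)^{2·1·8}·(+1)^1·(+1)^2 = +1.
v=5: a=5^2·(≡1), b=5^0·(≡3) mod 5; (1|5)=+1, (3|5)=-1; (−1)^{2·0·2}·(+1)^0·(-1)^2 = +1.
v=23: a=23^5·(≡3), b=23^2·(≡10) mod 23; (3|23)=+1, (10|23)=-1; (−1)^{5·2·11}·(+1)^2·(-1)^5 = -1.
v=2: v_2(a)=6, v_2(b)=4; units ≡ 7, 7 (mod 8); ε·ε+αω+βω = 1·1+6·0+4·0 ≡ 1  ⇒  (a,b)_2 = -1.
v=47: a=47^2·(≡11), b=47^1·(≡38) mod 47; (11|47)=-1, (38|47)=-1; (−1)^{2·1·23}·(-1)^1·(-1)^2 = -1.
v=3: a=3^-5·(≡2), b=3^-3·(≡2) mod 3; (2|3)=-1, (2|3)=-1; (−1)^{-5·-3·1}·(-1)^-3·(-1)^-5 = -1.
(17871, 25453743 / ℚ) ramifies at {2, 3, 23, 47}: a division algebra.

[2, 3, 23, 47]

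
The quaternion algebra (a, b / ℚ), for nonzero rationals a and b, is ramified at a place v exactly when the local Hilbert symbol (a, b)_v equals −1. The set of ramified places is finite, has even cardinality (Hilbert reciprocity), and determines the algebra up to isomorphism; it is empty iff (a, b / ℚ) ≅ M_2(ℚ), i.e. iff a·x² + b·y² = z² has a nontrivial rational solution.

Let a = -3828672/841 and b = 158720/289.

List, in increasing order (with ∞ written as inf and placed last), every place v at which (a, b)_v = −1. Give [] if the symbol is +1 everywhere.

(a, b) ≡ (-23, 155) mod (ℚ^×)²; places V = {2, 3, 5, 17, 23, 29, 31, ∞}.
(a,b)_∞: sgn(-23)=−, sgn(155)=+, so +1.
(a,b)_17: α=2, u≡10; β=-2, v≡8 (mod 17); (10|17)=-1, (8|17)=+1; sign (−1)^0·-1^-2·+1^2 = +1.
(a,b)_3: α=2, u≡1; β=0, v≡2 (mod 3); (1|3)=+1, (2|3)=-1; sign (−1)^0·+1^0·-1^2 = +1.
(a,b)_23: α=1, u≡22; β=0, v≡21 (mod 23); (22|23)=-1, (21|23)=-1; sign (−1)^0·-1^0·-1^1 = -1.
(a,b)_2: α=6, β=10; u≡1, v≡3 (mod 8); ε(u)ε(v)=0·1, αω(v)=6·1, βω(u)=10·0; sum ≡ 0  ⇒  +1.
(a,b)_29: α=-2, u≡24; β=0, v≡26 (mod 29); (24|29)=+1, (26|29)=-1; sign (−1)^0·+1^0·-1^-2 = +1.
(a,b)_5: α=0, u≡3; β=1, v≡1 (mod 5); (3|5)=-1, (1|5)=+1; sign (−1)^0·-1^1·+1^0 = -1.
(a,b)_31: α=0, u≡19; β=1, v≡16 (mod 31); (19|31)=+1, (16|31)=+1; sign (−1)^0·+1^1·+1^0 = +1.
|Ram(-23, 155)| = 2, even; anisotropic at {5, 23}.

[5, 23]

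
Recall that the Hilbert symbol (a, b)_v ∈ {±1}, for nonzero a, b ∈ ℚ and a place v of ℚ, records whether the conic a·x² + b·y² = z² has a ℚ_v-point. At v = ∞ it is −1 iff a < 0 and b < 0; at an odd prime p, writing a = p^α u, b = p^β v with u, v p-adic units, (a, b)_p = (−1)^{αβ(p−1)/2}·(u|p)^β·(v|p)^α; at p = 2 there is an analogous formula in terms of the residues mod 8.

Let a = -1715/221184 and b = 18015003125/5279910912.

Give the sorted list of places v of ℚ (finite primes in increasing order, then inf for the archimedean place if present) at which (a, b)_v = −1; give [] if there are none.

Mod squares: a ≡ -210, b ≡ 15. Check v ∈ {∞, 2, 3, 5, 7, 19, 23}.
v=2: v_2(a)=-13, v_2(b)=-10; units ≡ 7, 7 (mod 8); ε·ε+αω+βω = 1·1+-13·0+-10·0 ≡ 1  ⇒  (a,b)_2 = -1.
v=3: a=3^-3·(≡2), b=3^-3·(≡2) mod 3; (2|3)=-1, (2|3)=-1; (−1)^{-3·-3·1}·(-1)^-3·(-1)^-3 = -1.
v=∞: -210 < 0 and 15 > 0  ⇒  (a,b)_∞ = +1.
v=7: a=7^3·(≡6), b=7^8·(≡1) mod 7; (6|7)=-1, (1|7)=+1; (−1)^{3·8·3}·(-1)^8·(+1)^3 = +1.
v=23: a=23^0·(≡15), b=23^-2·(≡19) mod 23; (15|23)=-1, (19|23)=-1; (−1)^{0·-2·11}·(-1)^-2·(-1)^0 = +1.
v=19: a=19^0·(≡18), b=19^-2·(≡8) mod 19; (18|19)=-1, (8|19)=-1; (−1)^{0·-2·9}·(-1)^-2·(-1)^0 = +1.
v=5: a=5^1·(≡3), b=5^5·(≡3) mod 5; (3|5)=-1, (3|5)=-1; (−1)^{1·5·2}·(-1)^5·(-1)^1 = +1.
Ram(-210, 15) = {2, 3}; no ℚ_2-point on the conic.

[2, 3]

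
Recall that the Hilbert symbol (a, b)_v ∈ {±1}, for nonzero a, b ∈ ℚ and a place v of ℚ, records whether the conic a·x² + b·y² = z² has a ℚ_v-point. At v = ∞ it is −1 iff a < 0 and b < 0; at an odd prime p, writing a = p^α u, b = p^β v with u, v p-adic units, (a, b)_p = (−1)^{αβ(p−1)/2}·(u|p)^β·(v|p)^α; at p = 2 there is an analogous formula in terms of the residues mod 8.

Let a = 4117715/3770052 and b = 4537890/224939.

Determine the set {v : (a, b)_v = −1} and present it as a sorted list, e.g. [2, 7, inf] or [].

[5, 7]

(a, b) ≡ (1155, 2310) mod (ℚ^×)²; places V = {2, 3, 5, 7, 11, 13, ∞}.
(a,b)_7: α=7, u≡2; β=5, v≡4 (mod 7); (2|7)=+1, (4|7)=+1; sign (−1)^1·+1^5·+1^7 = -1.
(a,b)_3: α=-1, u≡1; β=3, v≡2 (mod 3); (1|3)=+1, (2|3)=-1; sign (−1)^1·+1^3·-1^-1 = +1.
(a,b)_13: α=-4, u≡2; β=-2, v≡9 (mod 13); (2|13)=-1, (9|13)=+1; sign (−1)^0·-1^-2·+1^-4 = +1.
(a,b)_5: α=1, u≡4; β=1, v≡2 (mod 5); (4|5)=+1, (2|5)=-1; sign (−1)^0·+1^1·-1^1 = -1.
(a,b)_∞: sgn(1155)=+, sgn(2310)=+, so +1.
(a,b)_11: α=-1, u≡6; β=-3, v≡4 (mod 11); (6|11)=-1, (4|11)=+1; sign (−1)^1·-1^-3·+1^-1 = +1.
(a,b)_2: α=-2, β=1; u≡3, v≡3 (mod 8); ε(u)ε(v)=1·1, αω(v)=-2·1, βω(u)=1·1; sum ≡ 0  ⇒  +1.
|Ram(1155, 2310)| = 2, even; anisotropic at {5, 7}.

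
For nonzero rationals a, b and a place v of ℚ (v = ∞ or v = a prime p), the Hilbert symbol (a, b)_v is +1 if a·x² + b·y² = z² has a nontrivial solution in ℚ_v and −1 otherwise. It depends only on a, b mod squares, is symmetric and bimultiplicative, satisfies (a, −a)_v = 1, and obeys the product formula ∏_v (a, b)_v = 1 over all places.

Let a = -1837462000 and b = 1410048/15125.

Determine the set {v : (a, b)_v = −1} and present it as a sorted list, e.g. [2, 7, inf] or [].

Mod squares: a ≡ -55, b ≡ 85. Check v ∈ {∞, 2, 3, 5, 11, 17}.
v=∞: -55 < 0 and 85 > 0  ⇒  (a,b)_∞ = +1.
v=3: a=3^0·(≡2), b=3^4·(≡1) mod 3; (2|3)=-1, (1|3)=+1; (−1)^{0·4·1}·(-1)^4·(+1)^0 = +1.
v=17: a=17^4·(≡15), b=17^1·(≡10) mod 17; (15|17)=+1, (10|17)=-1; (−1)^{4·1·8}·(+1)^1·(-1)^4 = +1.
v=2: v_2(a)=4, v_2(b)=10; units ≡ 1, 5 (mod 8); ε·ε+αω+βω = 0·0+4·1+10·0 ≡ 0  ⇒  (a,b)_2 = +1.
v=11: a=11^1·(≡7), b=11^-2·(≡6) mod 11; (7|11)=-1, (6|11)=-1; (−1)^{1·-2·5}·(-1)^-2·(-1)^1 = -1.
v=5: a=5^3·(≡4), b=5^-3·(≡3) mod 5; (4|5)=+1, (3|5)=-1; (−1)^{3·-3·2}·(+1)^-3·(-1)^3 = -1.
|Ram(-55, 85)| = 2, even; anisotropic at {5, 11}.

[5, 11]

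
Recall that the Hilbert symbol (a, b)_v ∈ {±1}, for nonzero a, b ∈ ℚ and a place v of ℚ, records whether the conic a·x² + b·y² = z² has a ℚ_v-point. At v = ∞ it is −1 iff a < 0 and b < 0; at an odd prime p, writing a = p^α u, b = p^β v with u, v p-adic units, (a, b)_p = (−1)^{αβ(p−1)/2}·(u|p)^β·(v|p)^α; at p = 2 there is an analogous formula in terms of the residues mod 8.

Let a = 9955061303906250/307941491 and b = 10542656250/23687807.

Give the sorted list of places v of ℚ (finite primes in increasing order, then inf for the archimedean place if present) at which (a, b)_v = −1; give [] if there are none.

(a, b) ≡ (462, 24310) mod (ℚ^×)²; places V = {2, 3, 5, 7, 11, 13, 17, 23, 37, ∞}.
(a,b)_17: α=2, u≡7; β=1, v≡1 (mod 17); (7|17)=-1, (1|17)=+1; sign (−1)^0·-1^1·+1^2 = -1.
(a,b)_13: α=-2, u≡11; β=-1, v≡5 (mod 13); (11|13)=-1, (5|13)=-1; sign (−1)^0·-1^-1·-1^-2 = -1.
(a,b)_5: α=8, u≡3; β=7, v≡3 (mod 5); (3|5)=-1, (3|5)=-1; sign (−1)^0·-1^7·-1^8 = -1.
(a,b)_2: α=1, β=1; u≡7, v≡3 (mod 8); ε(u)ε(v)=1·1, αω(v)=1·1, βω(u)=1·0; sum ≡ 0  ⇒  +1.
(a,b)_11: α=-3, u≡9; β=-3, v≡6 (mod 11); (9|11)=+1, (6|11)=-1; sign (−1)^1·+1^-3·-1^-3 = +1.
(a,b)_∞: sgn(462)=+, sgn(24310)=+, so +1.
(a,b)_37: α=-2, u≡35; β=-2, v≡33 (mod 37); (35|37)=-1, (33|37)=+1; sign (−1)^0·-1^-2·+1^-2 = +1.
(a,b)_7: α=3, u≡3; β=2, v≡5 (mod 7); (3|7)=-1, (5|7)=-1; sign (−1)^0·-1^2·-1^3 = -1.
(a,b)_3: α=5, u≡1; β=4, v≡1 (mod 3); (1|3)=+1, (1|3)=+1; sign (−1)^0·+1^4·+1^5 = +1.
(a,b)_23: α=2, u≡12; β=0, v≡21 (mod 23); (12|23)=+1, (21|23)=-1; sign (−1)^0·+1^0·-1^2 = +1.
Ram(462, 24310) = {5, 7, 13, 17}; no ℚ_5-point on the conic.

[5, 7, 13, 17]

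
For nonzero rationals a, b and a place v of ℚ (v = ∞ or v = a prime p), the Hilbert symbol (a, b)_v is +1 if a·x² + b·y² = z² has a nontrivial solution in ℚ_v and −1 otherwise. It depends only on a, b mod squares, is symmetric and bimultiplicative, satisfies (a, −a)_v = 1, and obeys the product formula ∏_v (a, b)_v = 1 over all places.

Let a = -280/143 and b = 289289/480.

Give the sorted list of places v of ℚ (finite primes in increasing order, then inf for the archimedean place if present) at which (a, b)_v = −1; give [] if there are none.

Mod squares: a ≡ -10010, b ≡ 30030. Check v ∈ {∞, 2, 3, 5, 7, 11, 13, 17}.
v=17: a=17^0·(≡11), b=17^2·(≡8) mod 17; (11|17)=-1, (8|17)=+1; (−1)^{0·2·8}·(-1)^2·(+1)^0 = +1.
v=11: a=11^-1·(≡3), b=11^1·(≡6) mod 11; (3|11)=+1, (6|11)=-1; (−1)^{-1·1·5}·(+1)^1·(-1)^-1 = +1.
v=3: a=3^0·(≡1), b=3^-1·(≡2) mod 3; (1|3)=+1, (2|3)=-1; (−1)^{0·-1·1}·(+1)^-1·(-1)^0 = +1.
v=13: a=13^-1·(≡10), b=13^1·(≡3) mod 13; (10|13)=+1, (3|13)=+1; (−1)^{-1·1·6}·(+1)^1·(+1)^-1 = +1.
v=5: a=5^1·(≡3), b=5^-1·(≡4) mod 5; (3|5)=-1, (4|5)=+1; (−1)^{1·-1·2}·(-1)^-1·(+1)^1 = -1.
v=∞: -10010 < 0 and 30030 > 0  ⇒  (a,b)_∞ = +1.
v=7: a=7^1·(≡3), b=7^1·(≡5) mod 7; (3|7)=-1, (5|7)=-1; (−1)^{1·1·3}·(-1)^1·(-1)^1 = -1.
v=2: v_2(a)=3, v_2(b)=-5; units ≡ 3, 7 (mod 8); ε·ε+αω+βω = 1·1+3·0+-5·1 ≡ 0  ⇒  (a,b)_2 = +1.
|Ram(-10010, 30030)| = 2, even; anisotropic at {5, 7}.

[5, 7]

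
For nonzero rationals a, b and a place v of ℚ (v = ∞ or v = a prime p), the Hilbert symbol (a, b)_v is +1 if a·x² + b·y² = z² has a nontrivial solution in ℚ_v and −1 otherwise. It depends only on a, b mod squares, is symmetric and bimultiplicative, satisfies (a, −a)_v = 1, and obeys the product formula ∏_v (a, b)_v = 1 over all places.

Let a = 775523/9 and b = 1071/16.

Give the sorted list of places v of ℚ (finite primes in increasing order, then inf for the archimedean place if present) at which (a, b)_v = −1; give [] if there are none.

(a, b) ≡ (323, 119) mod (ℚ^×)²; places V = {2, 3, 7, 17, 19, ∞}.
(a,b)_∞: sgn(323)=+, sgn(119)=+, so +1.
(a,b)_2: α=0, β=-4; u≡3, v≡7 (mod 8); ε(u)ε(v)=1·1, αω(v)=0·0, βω(u)=-4·1; sum ≡ 1  ⇒  -1.
(a,b)_19: α=1, u≡9; β=0, v≡4 (mod 19); (9|19)=+1, (4|19)=+1; sign (−1)^0·+1^0·+1^1 = +1.
(a,b)_7: α=4, u≡4; β=1, v≡3 (mod 7); (4|7)=+1, (3|7)=-1; sign (−1)^0·+1^1·-1^4 = +1.
(a,b)_3: α=-2, u≡2; β=2, v≡2 (mod 3); (2|3)=-1, (2|3)=-1; sign (−1)^0·-1^2·-1^-2 = +1.
(a,b)_17: α=1, u≡16; β=1, v≡5 (mod 17); (16|17)=+1, (5|17)=-1; sign (−1)^0·+1^1·-1^1 = -1.
(323, 119 / ℚ) ramifies at {2, 17}: a division algebra.

[2, 17]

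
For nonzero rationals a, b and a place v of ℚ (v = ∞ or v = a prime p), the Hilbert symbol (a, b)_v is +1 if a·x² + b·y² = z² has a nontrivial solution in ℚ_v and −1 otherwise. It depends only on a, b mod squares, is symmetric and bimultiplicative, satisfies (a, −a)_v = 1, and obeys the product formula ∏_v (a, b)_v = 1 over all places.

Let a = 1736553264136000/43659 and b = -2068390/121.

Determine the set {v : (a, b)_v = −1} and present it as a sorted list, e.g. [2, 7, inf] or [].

Mod squares: a ≡ 935, b ≡ -3910. Check v ∈ {∞, 2, 3, 5, 7, 11, 17, 23}.
v=11: a=11^-1·(≡10), b=11^-2·(≡6) mod 11; (10|11)=-1, (6|11)=-1; (−1)^{-1·-2·5}·(-1)^-2·(-1)^-1 = -1.
v=3: a=3^-4·(≡2), b=3^0·(≡2) mod 3; (2|3)=-1, (2|3)=-1; (−1)^{-4·0·1}·(-1)^0·(-1)^-4 = +1.
v=7: a=7^-2·(≡1), b=7^0·(≡6) mod 7; (1|7)=+1, (6|7)=-1; (−1)^{-2·0·3}·(+1)^0·(-1)^-2 = +1.
v=17: a=17^7·(≡1), b=17^1·(≡8) mod 17; (1|17)=+1, (8|17)=+1; (−1)^{7·1·8}·(+1)^1·(+1)^7 = +1.
v=5: a=5^3·(≡2), b=5^1·(≡2) mod 5; (2|5)=-1, (2|5)=-1; (−1)^{3·1·2}·(-1)^1·(-1)^3 = +1.
v=2: v_2(a)=6, v_2(b)=1; units ≡ 7, 5 (mod 8); ε·ε+αω+βω = 1·0+6·1+1·0 ≡ 0  ⇒  (a,b)_2 = +1.
v=∞: 935 > 0 and -3910 < 0  ⇒  (a,b)_∞ = +1.
v=23: a=23^2·(≡7), b=23^3·(≡10) mod 23; (7|23)=-1, (10|23)=-1; (−1)^{2·3·11}·(-1)^3·(-1)^2 = -1.
Ram(935, -3910) = {11, 23}; no ℚ_11-point on the conic.

[11, 23]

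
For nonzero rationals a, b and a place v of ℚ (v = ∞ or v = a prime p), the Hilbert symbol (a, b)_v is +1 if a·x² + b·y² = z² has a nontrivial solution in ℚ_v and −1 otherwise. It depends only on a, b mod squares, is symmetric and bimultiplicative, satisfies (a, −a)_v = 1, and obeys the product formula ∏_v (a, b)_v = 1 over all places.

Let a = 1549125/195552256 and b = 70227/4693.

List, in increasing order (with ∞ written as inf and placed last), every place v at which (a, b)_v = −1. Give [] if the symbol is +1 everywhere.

[13, 17]

Mod squares: a ≡ 85, b ≡ 39. Check v ∈ {∞, 2, 3, 5, 13, 17, 19, 23}.
v=5: a=5^3·(≡3), b=5^0·(≡4) mod 5; (3|5)=-1, (4|5)=+1; (−1)^{3·0·2}·(-1)^0·(+1)^3 = +1.
v=13: a=13^0·(≡2), b=13^-1·(≡4) mod 13; (2|13)=-1, (4|13)=+1; (−1)^{0·-1·6}·(-1)^-1·(+1)^0 = -1.
v=23: a=23^-2·(≡18), b=23^0·(≡8) mod 23; (18|23)=+1, (8|23)=+1; (−1)^{-2·0·11}·(+1)^0·(+1)^-2 = +1.
v=2: v_2(a)=-10, v_2(b)=0; units ≡ 5, 7 (mod 8); ε·ε+αω+βω = 0·1+-10·0+0·1 ≡ 0  ⇒  (a,b)_2 = +1.
v=19: a=19^-2·(≡6), b=19^-2·(≡9) mod 19; (6|19)=+1, (9|19)=+1; (−1)^{-2·-2·9}·(+1)^-2·(+1)^-2 = +1.
v=3: a=3^6·(≡1), b=3^5·(≡1) mod 3; (1|3)=+1, (1|3)=+1; (−1)^{6·5·1}·(+1)^5·(+1)^6 = +1.
v=∞: 85 > 0 and 39 > 0  ⇒  (a,b)_∞ = +1.
v=17: a=17^1·(≡6), b=17^2·(≡5) mod 17; (6|17)=-1, (5|17)=-1; (−1)^{1·2·8}·(-1)^2·(-1)^1 = -1.
Ram(85, 39) = {13, 17}; no ℚ_13-point on the conic.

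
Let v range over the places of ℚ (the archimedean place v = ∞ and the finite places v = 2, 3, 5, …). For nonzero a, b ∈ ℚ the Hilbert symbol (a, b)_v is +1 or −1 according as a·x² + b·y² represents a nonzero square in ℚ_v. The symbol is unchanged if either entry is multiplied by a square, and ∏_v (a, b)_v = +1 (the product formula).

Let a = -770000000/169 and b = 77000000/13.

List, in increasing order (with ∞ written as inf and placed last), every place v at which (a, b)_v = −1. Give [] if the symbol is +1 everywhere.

(a, b) ≡ (-770, 1001) mod (ℚ^×)²; places V = {2, 5, 7, 11, 13, ∞}.
(a,b)_∞: sgn(-770)=−, sgn(1001)=+, so +1.
(a,b)_7: α=1, u≡2; β=1, v≡3 (mod 7); (2|7)=+1, (3|7)=-1; sign (−1)^1·+1^1·-1^1 = +1.
(a,b)_13: α=-2, u≡10; β=-1, v≡12 (mod 13); (10|13)=+1, (12|13)=+1; sign (−1)^0·+1^-1·+1^-2 = +1.
(a,b)_2: α=7, β=6; u≡7, v≡1 (mod 8); ε(u)ε(v)=1·0, αω(v)=7·0, βω(u)=6·0; sum ≡ 0  ⇒  +1.
(a,b)_5: α=7, u≡1; β=6, v≡1 (mod 5); (1|5)=+1, (1|5)=+1; sign (−1)^0·+1^6·+1^7 = +1.
(a,b)_11: α=1, u≡10; β=1, v≡9 (mod 11); (10|11)=-1, (9|11)=+1; sign (−1)^1·-1^1·+1^1 = +1.
Ram(a, b) = ∅: the form -770·x² + 1001·y² − z² is isotropic over every ℚ_v, so by Hasse–Minkowski it is isotropic over ℚ.

[]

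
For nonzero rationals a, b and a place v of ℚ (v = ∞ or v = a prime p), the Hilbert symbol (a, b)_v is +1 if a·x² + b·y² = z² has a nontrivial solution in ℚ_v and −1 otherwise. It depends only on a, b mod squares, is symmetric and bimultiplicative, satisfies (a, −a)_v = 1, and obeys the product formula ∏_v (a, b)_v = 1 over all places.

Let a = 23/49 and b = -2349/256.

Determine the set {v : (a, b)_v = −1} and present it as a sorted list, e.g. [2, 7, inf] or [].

[2, 23]

Mod squares: a ≡ 23, b ≡ -29. Check v ∈ {∞, 2, 3, 7, 23, 29}.
v=3: a=3^0·(≡2), b=3^4·(≡1) mod 3; (2|3)=-1, (1|3)=+1; (−1)^{0·4·1}·(-1)^4·(+1)^0 = +1.
v=29: a=29^0·(≡20), b=29^1·(≡22) mod 29; (20|29)=+1, (22|29)=+1; (−1)^{0·1·14}·(+1)^1·(+1)^0 = +1.
v=∞: 23 > 0 and -29 < 0  ⇒  (a,b)_∞ = +1.
v=23: a=23^1·(≡8), b=23^0·(≡22) mod 23; (8|23)=+1, (22|23)=-1; (−1)^{1·0·11}·(+1)^0·(-1)^1 = -1.
v=7: a=7^-2·(≡2), b=7^0·(≡6) mod 7; (2|7)=+1, (6|7)=-1; (−1)^{-2·0·3}·(+1)^0·(-1)^-2 = +1.
v=2: v_2(a)=0, v_2(b)=-8; units ≡ 7, 3 (mod 8); ε·ε+αω+βω = 1·1+0·1+-8·0 ≡ 1  ⇒  (a,b)_2 = -1.
|Ram(23, -29)| = 2, even; anisotropic at {2, 23}.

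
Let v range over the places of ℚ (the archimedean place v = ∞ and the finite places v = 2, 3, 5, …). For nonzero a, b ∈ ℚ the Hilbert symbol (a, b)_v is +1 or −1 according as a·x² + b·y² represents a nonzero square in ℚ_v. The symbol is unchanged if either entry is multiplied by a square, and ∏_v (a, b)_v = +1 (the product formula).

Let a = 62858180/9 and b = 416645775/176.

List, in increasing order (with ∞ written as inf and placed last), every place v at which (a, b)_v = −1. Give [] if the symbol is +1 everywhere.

[7, 13]

Mod squares: a ≡ 6545, b ≡ 46189. Check v ∈ {∞, 2, 3, 5, 7, 11, 13, 17, 19}.
v=13: a=13^0·(≡11), b=13^1·(≡3) mod 13; (11|13)=-1, (3|13)=+1; (−1)^{0·1·6}·(-1)^1·(+1)^0 = -1.
v=∞: 6545 > 0 and 46189 > 0  ⇒  (a,b)_∞ = +1.
v=3: a=3^-2·(≡2), b=3^4·(≡1) mod 3; (2|3)=-1, (1|3)=+1; (−1)^{-2·4·1}·(-1)^4·(+1)^-2 = +1.
v=2: v_2(a)=2, v_2(b)=-4; units ≡ 1, 5 (mod 8); ε·ε+αω+βω = 0·0+2·1+-4·0 ≡ 0  ⇒  (a,b)_2 = +1.
v=7: a=7^5·(≡1), b=7^2·(≡5) mod 7; (1|7)=+1, (5|7)=-1; (−1)^{5·2·3}·(+1)^2·(-1)^5 = -1.
v=5: a=5^1·(≡4), b=5^2·(≡1) mod 5; (4|5)=+1, (1|5)=+1; (−1)^{1·2·2}·(+1)^2·(+1)^1 = +1.
v=11: a=11^1·(≡5), b=11^-1·(≡8) mod 11; (5|11)=+1, (8|11)=-1; (−1)^{1·-1·5}·(+1)^-1·(-1)^1 = +1.
v=17: a=17^1·(≡12), b=17^1·(≡11) mod 17; (12|17)=-1, (11|17)=-1; (−1)^{1·1·8}·(-1)^1·(-1)^1 = +1.
v=19: a=19^0·(≡9), b=19^1·(≡13) mod 19; (9|19)=+1, (13|19)=-1; (−1)^{0·1·9}·(+1)^1·(-1)^0 = +1.
(6545, 46189 / ℚ) ramifies at {7, 13}: a division algebra.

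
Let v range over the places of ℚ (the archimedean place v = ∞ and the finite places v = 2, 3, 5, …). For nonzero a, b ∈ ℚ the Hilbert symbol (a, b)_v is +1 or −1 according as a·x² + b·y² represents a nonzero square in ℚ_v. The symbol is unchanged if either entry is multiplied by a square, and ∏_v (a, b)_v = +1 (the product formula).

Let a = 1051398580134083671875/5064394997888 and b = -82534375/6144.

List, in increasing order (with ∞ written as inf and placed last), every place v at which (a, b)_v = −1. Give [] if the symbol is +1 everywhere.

[2, 5, 7, 11]

(a, b) ≡ (2310, -330) mod (ℚ^×)²; places V = {2, 3, 5, 7, 11, 17, 19, 29, ∞}.
(a,b)_17: α=4, u≡4; β=0, v≡14 (mod 17); (4|17)=+1, (14|17)=-1; sign (−1)^0·+1^0·-1^4 = +1.
(a,b)_5: α=7, u≡2; β=5, v≡1 (mod 5); (2|5)=-1, (1|5)=+1; sign (−1)^0·-1^5·+1^7 = -1.
(a,b)_7: α=9, u≡2; β=4, v≡6 (mod 7); (2|7)=+1, (6|7)=-1; sign (−1)^0·+1^4·-1^9 = -1.
(a,b)_∞: sgn(2310)=+, sgn(-330)=−, so +1.
(a,b)_2: α=-7, β=-11; u≡3, v≡3 (mod 8); ε(u)ε(v)=1·1, αω(v)=-7·1, βω(u)=-11·1; sum ≡ 1  ⇒  -1.
(a,b)_3: α=1, u≡2; β=-1, v≡1 (mod 3); (2|3)=-1, (1|3)=+1; sign (−1)^1·-1^-1·+1^1 = +1.
(a,b)_11: α=3, u≡9; β=1, v≡5 (mod 11); (9|11)=+1, (5|11)=+1; sign (−1)^1·+1^1·+1^3 = -1.
(a,b)_19: α=-6, u≡5; β=0, v≡15 (mod 19); (5|19)=+1, (15|19)=-1; sign (−1)^0·+1^0·-1^-6 = +1.
(a,b)_29: α=-2, u≡2; β=0, v≡14 (mod 29); (2|29)=-1, (14|29)=-1; sign (−1)^0·-1^0·-1^-2 = +1.
|Ram(2310, -330)| = 4, even; anisotropic at {2, 5, 7, 11}.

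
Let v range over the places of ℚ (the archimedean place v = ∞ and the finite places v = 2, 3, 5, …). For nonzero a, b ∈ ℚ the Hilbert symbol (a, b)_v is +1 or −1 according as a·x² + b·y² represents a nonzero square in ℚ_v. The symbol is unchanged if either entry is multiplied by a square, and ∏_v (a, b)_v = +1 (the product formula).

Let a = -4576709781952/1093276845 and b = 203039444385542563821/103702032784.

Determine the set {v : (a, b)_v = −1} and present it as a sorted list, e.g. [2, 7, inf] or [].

Mod squares: a ≡ -24035, b ≡ 29. Check v ∈ {∞, 2, 3, 5, 7, 11, 19, 23, 29, 31, 37, 53}.
v=29: a=29^2·(≡1), b=29^3·(≡24) mod 29; (1|29)=+1, (24|29)=+1; (−1)^{2·3·14}·(+1)^3·(+1)^2 = +1.
v=53: a=53^-2·(≡33), b=53^-2·(≡10) mod 53; (33|53)=-1, (10|53)=+1; (−1)^{-2·-2·26}·(-1)^-2·(+1)^-2 = +1.
v=31: a=31^-2·(≡23), b=31^-2·(≡22) mod 31; (23|31)=-1, (22|31)=-1; (−1)^{-2·-2·15}·(-1)^-2·(-1)^-2 = +1.
v=19: a=19^3·(≡18), b=19^4·(≡13) mod 19; (18|19)=-1, (13|19)=-1; (−1)^{3·4·9}·(-1)^4·(-1)^3 = -1.
v=37: a=37^0·(≡35), b=37^2·(≡8) mod 37; (35|37)=-1, (8|37)=-1; (−1)^{0·2·18}·(-1)^2·(-1)^0 = +1.
v=5: a=5^-1·(≡2), b=5^0·(≡4) mod 5; (2|5)=-1, (4|5)=+1; (−1)^{-1·0·2}·(-1)^0·(+1)^-1 = +1.
v=2: v_2(a)=6, v_2(b)=-4; units ≡ 5, 5 (mod 8); ε·ε+αω+βω = 0·0+6·1+-4·1 ≡ 0  ⇒  (a,b)_2 = +1.
v=23: a=23^1·(≡13), b=23^2·(≡4) mod 23; (13|23)=+1, (4|23)=+1; (−1)^{1·2·11}·(+1)^2·(+1)^1 = +1.
v=3: a=3^-4·(≡1), b=3^6·(≡2) mod 3; (1|3)=+1, (2|3)=-1; (−1)^{-4·6·1}·(+1)^6·(-1)^-4 = +1.
v=∞: -24035 < 0 and 29 > 0  ⇒  (a,b)_∞ = +1.
v=7: a=7^2·(≡5), b=7^-4·(≡1) mod 7; (5|7)=-1, (1|7)=+1; (−1)^{2·-4·3}·(-1)^-4·(+1)^2 = +1.
v=11: a=11^1·(≡3), b=11^2·(≡6) mod 11; (3|11)=+1, (6|11)=-1; (−1)^{1·2·5}·(+1)^2·(-1)^1 = -1.
|Ram(-24035, 29)| = 2, even; anisotropic at {11, 19}.

[11, 19]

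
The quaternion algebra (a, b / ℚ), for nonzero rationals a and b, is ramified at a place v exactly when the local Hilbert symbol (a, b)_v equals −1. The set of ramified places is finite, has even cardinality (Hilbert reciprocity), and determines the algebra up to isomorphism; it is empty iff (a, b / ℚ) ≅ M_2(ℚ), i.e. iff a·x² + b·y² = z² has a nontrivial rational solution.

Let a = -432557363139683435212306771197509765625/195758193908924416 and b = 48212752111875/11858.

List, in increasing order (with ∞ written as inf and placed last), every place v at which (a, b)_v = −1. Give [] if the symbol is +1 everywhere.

Mod squares: a ≡ -17, b ≡ 38998. Check v ∈ {∞, 2, 3, 5, 7, 11, 13, 17, 31, 37, 53}.
v=37: a=37^2·(≡19), b=37^1·(≡23) mod 37; (19|37)=-1, (23|37)=-1; (−1)^{2·1·18}·(-1)^1·(-1)^2 = -1.
v=53: a=53^-2·(≡37), b=53^0·(≡47) mod 53; (37|53)=+1, (47|53)=+1; (−1)^{-2·0·26}·(+1)^0·(+1)^-2 = +1.
v=13: a=13^4·(≡9), b=13^2·(≡2) mod 13; (9|13)=+1, (2|13)=-1; (−1)^{4·2·6}·(+1)^2·(-1)^4 = +1.
v=∞: -17 < 0 and 38998 > 0  ⇒  (a,b)_∞ = +1.
v=5: a=5^14·(≡2), b=5^4·(≡3) mod 5; (2|5)=-1, (3|5)=-1; (−1)^{14·4·2}·(-1)^4·(-1)^14 = +1.
v=31: a=31^4·(≡8), b=31^1·(≡18) mod 31; (8|31)=+1, (18|31)=+1; (−1)^{4·1·15}·(+1)^1·(+1)^4 = +1.
v=3: a=3^14·(≡1), b=3^4·(≡1) mod 3; (1|3)=+1, (1|3)=+1; (−1)^{14·4·1}·(+1)^4·(+1)^14 = +1.
v=2: v_2(a)=-14, v_2(b)=-1; units ≡ 7, 3 (mod 8); ε·ε+αω+βω = 1·1+-14·1+-1·0 ≡ 1  ⇒  (a,b)_2 = -1.
v=17: a=17^7·(≡4), b=17^3·(≡16) mod 17; (4|17)=+1, (16|17)=+1; (−1)^{7·3·8}·(+1)^3·(+1)^7 = +1.
v=11: a=11^-6·(≡5), b=11^-2·(≡1) mod 11; (5|11)=+1, (1|11)=+1; (−1)^{-6·-2·5}·(+1)^-2·(+1)^-6 = +1.
v=7: a=7^-4·(≡1), b=7^-2·(≡2) mod 7; (1|7)=+1, (2|7)=+1; (−1)^{-4·-2·3}·(+1)^-2·(+1)^-4 = +1.
(-17, 38998 / ℚ) ramifies at {2, 37}: a division algebra.

[2, 37]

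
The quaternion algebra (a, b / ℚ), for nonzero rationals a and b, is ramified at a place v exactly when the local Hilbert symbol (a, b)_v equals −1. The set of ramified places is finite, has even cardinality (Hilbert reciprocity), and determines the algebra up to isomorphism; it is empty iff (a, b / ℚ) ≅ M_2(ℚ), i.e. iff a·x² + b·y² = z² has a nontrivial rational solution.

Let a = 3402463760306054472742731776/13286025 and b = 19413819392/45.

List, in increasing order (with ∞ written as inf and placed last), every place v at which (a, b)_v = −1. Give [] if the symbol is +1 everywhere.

[2, 17, 23, 29]

(a, b) ≡ (551, 23698510) mod (ℚ^×)²; places V = {2, 3, 5, 11, 17, 19, 23, 29, ∞}.
(a,b)_2: α=40, β=13; u≡7, v≡7 (mod 8); ε(u)ε(v)=1·1, αω(v)=40·0, βω(u)=13·0; sum ≡ 1  ⇒  -1.
(a,b)_3: α=-12, u≡2; β=-2, v≡1 (mod 3); (2|3)=-1, (1|3)=+1; sign (−1)^0·-1^-2·+1^-12 = +1.
(a,b)_17: α=2, u≡11; β=1, v≡1 (mod 17); (11|17)=-1, (1|17)=+1; sign (−1)^0·-1^1·+1^2 = -1.
(a,b)_∞: sgn(551)=+, sgn(23698510)=+, so +1.
(a,b)_23: α=2, u≡15; β=1, v≡12 (mod 23); (15|23)=-1, (12|23)=+1; sign (−1)^0·-1^1·+1^2 = -1.
(a,b)_11: α=2, u≡5; β=1, v≡4 (mod 11); (5|11)=+1, (4|11)=+1; sign (−1)^0·+1^1·+1^2 = +1.
(a,b)_19: α=3, u≡13; β=1, v≡11 (mod 19); (13|19)=-1, (11|19)=+1; sign (−1)^1·-1^1·+1^3 = +1.
(a,b)_29: α=3, u≡18; β=1, v≡1 (mod 29); (18|29)=-1, (1|29)=+1; sign (−1)^0·-1^1·+1^3 = -1.
(a,b)_5: α=-2, u≡1; β=-1, v≡3 (mod 5); (1|5)=+1, (3|5)=-1; sign (−1)^0·+1^-1·-1^-2 = +1.
Ram(551, 23698510) = {2, 17, 23, 29}; no ℚ_2-point on the conic.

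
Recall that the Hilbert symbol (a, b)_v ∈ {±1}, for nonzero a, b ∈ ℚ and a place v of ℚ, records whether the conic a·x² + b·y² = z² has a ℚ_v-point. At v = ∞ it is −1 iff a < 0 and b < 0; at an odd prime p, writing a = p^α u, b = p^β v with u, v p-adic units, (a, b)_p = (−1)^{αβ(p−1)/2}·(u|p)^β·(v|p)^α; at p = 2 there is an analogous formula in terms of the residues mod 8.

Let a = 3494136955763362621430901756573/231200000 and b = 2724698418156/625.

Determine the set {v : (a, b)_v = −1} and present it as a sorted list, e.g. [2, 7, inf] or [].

[11, 19, 23, 37]

Mod squares: a ≡ 2185, b ≡ 682539. Check v ∈ {∞, 2, 3, 5, 7, 11, 13, 17, 19, 23, 31, 37, 43}.
v=11: a=11^2·(≡8), b=11^1·(≡5) mod 11; (8|11)=-1, (5|11)=+1; (−1)^{2·1·5}·(-1)^1·(+1)^2 = -1.
v=5: a=5^-5·(≡2), b=5^-4·(≡1) mod 5; (2|5)=-1, (1|5)=+1; (−1)^{-5·-4·2}·(-1)^-4·(+1)^-5 = +1.
v=19: a=19^1·(≡6), b=19^0·(≡10) mod 19; (6|19)=+1, (10|19)=-1; (−1)^{1·0·9}·(+1)^0·(-1)^1 = -1.
v=31: a=31^2·(≡26), b=31^0·(≡24) mod 31; (26|31)=-1, (24|31)=-1; (−1)^{2·0·15}·(-1)^0·(-1)^2 = +1.
v=23: a=23^1·(≡9), b=23^0·(≡20) mod 23; (9|23)=+1, (20|23)=-1; (−1)^{1·0·11}·(+1)^0·(-1)^1 = -1.
v=7: a=7^6·(≡4), b=7^0·(≡4) mod 7; (4|7)=+1, (4|7)=+1; (−1)^{6·0·3}·(+1)^0·(+1)^6 = +1.
v=37: a=37^6·(≡35), b=37^3·(≡9) mod 37; (35|37)=-1, (9|37)=+1; (−1)^{6·3·18}·(-1)^3·(+1)^6 = -1.
v=∞: 2185 > 0 and 682539 > 0  ⇒  (a,b)_∞ = +1.
v=43: a=43^2·(≡15), b=43^1·(≡9) mod 43; (15|43)=+1, (9|43)=+1; (−1)^{2·1·21}·(+1)^1·(+1)^2 = +1.
v=17: a=17^-2·(≡2), b=17^0·(≡6) mod 17; (2|17)=+1, (6|17)=-1; (−1)^{-2·0·8}·(+1)^0·(-1)^-2 = +1.
v=3: a=3^6·(≡1), b=3^7·(≡2) mod 3; (1|3)=+1, (2|3)=-1; (−1)^{6·7·1}·(+1)^7·(-1)^6 = +1.
v=13: a=13^2·(≡12), b=13^1·(≡1) mod 13; (12|13)=+1, (1|13)=+1; (−1)^{2·1·6}·(+1)^1·(+1)^2 = +1.
v=2: v_2(a)=-8, v_2(b)=2; units ≡ 1, 3 (mod 8); ε·ε+αω+βω = 0·1+-8·1+2·0 ≡ 0  ⇒  (a,b)_2 = +1.
(2185, 682539 / ℚ) ramifies at {11, 19, 23, 37}: a division algebra.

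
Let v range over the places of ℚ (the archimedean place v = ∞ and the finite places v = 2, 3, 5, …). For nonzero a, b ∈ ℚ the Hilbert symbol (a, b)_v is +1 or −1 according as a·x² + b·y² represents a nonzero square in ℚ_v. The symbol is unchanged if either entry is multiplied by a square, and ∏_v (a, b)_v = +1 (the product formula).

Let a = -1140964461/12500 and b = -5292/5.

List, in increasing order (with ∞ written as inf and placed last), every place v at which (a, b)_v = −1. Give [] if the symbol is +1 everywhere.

Mod squares: a ≡ -105, b ≡ -15. Check v ∈ {∞, 2, 3, 5, 7, 13}.
v=2: v_2(a)=-2, v_2(b)=2; units ≡ 7, 1 (mod 8); ε·ε+αω+βω = 1·0+-2·0+2·0 ≡ 0  ⇒  (a,b)_2 = +1.
v=3: a=3^9·(≡1), b=3^3·(≡1) mod 3; (1|3)=+1, (1|3)=+1; (−1)^{9·3·1}·(+1)^3·(+1)^9 = -1.
v=∞: -105 < 0 and -15 < 0  ⇒  (a,b)_∞ = -1.
v=7: a=7^3·(≡3), b=7^2·(≡5) mod 7; (3|7)=-1, (5|7)=-1; (−1)^{3·2·3}·(-1)^2·(-1)^3 = -1.
v=13: a=13^2·(≡3), b=13^0·(≡5) mod 13; (3|13)=+1, (5|13)=-1; (−1)^{2·0·6}·(+1)^0·(-1)^2 = +1.
v=5: a=5^-5·(≡1), b=5^-1·(≡3) mod 5; (1|5)=+1, (3|5)=-1; (−1)^{-5·-1·2}·(+1)^-1·(-1)^-5 = -1.
(-105, -15 / ℚ) ramifies at {3, 5, 7, ∞}: a division algebra.

[3, 5, 7, inf]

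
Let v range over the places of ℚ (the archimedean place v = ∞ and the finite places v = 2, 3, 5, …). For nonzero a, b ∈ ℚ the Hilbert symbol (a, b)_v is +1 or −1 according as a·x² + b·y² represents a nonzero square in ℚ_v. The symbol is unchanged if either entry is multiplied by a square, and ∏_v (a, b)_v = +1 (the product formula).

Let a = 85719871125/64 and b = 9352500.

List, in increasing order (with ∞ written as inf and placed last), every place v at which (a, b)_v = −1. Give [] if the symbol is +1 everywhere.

[3, 43]

Mod squares: a ≡ 5, b ≡ 3741. Check v ∈ {∞, 2, 3, 5, 7, 29, 43}.
v=3: a=3^2·(≡2), b=3^1·(≡2) mod 3; (2|3)=-1, (2|3)=-1; (−1)^{2·1·1}·(-1)^1·(-1)^2 = -1.
v=7: a=7^2·(≡5), b=7^0·(≡3) mod 7; (5|7)=-1, (3|7)=-1; (−1)^{2·0·3}·(-1)^0·(-1)^2 = +1.
v=29: a=29^2·(≡24), b=29^1·(≡20) mod 29; (24|29)=+1, (20|29)=+1; (−1)^{2·1·14}·(+1)^1·(+1)^2 = +1.
v=2: v_2(a)=-6, v_2(b)=2; units ≡ 5, 5 (mod 8); ε·ε+αω+βω = 0·0+-6·1+2·1 ≡ 0  ⇒  (a,b)_2 = +1.
v=∞: 5 > 0 and 3741 > 0  ⇒  (a,b)_∞ = +1.
v=43: a=43^2·(≡5), b=43^1·(≡6) mod 43; (5|43)=-1, (6|43)=+1; (−1)^{2·1·21}·(-1)^1·(+1)^2 = -1.
v=5: a=5^3·(≡1), b=5^4·(≡4) mod 5; (1|5)=+1, (4|5)=+1; (−1)^{3·4·2}·(+1)^4·(+1)^3 = +1.
(5, 3741 / ℚ) ramifies at {3, 43}: a division algebra.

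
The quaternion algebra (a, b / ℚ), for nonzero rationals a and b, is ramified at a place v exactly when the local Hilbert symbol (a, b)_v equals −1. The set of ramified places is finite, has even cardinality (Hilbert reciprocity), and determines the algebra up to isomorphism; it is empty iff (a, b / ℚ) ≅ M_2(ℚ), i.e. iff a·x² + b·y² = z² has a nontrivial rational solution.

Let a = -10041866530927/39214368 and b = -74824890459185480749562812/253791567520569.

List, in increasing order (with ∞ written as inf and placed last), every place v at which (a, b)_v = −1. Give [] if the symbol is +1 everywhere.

[7, 17, 31, inf]

Mod squares: a ≡ -169694, b ≡ -7. Check v ∈ {∞, 2, 3, 7, 11, 13, 17, 23, 31, 41, 43}.
v=13: a=13^0·(≡5), b=13^-2·(≡6) mod 13; (5|13)=-1, (6|13)=-1; (−1)^{0·-2·6}·(-1)^-2·(-1)^0 = +1.
v=31: a=31^1·(≡3), b=31^2·(≡21) mod 31; (3|31)=-1, (21|31)=-1; (−1)^{1·2·15}·(-1)^2·(-1)^1 = -1.
v=7: a=7^1·(≡6), b=7^5·(≡6) mod 7; (6|7)=-1, (6|7)=-1; (−1)^{1·5·3}·(-1)^5·(-1)^1 = -1.
v=23: a=23^3·(≡17), b=23^6·(≡2) mod 23; (17|23)=-1, (2|23)=+1; (−1)^{3·6·11}·(-1)^6·(+1)^3 = +1.
v=∞: -169694 < 0 and -7 < 0  ⇒  (a,b)_∞ = -1.
v=43: a=43^2·(≡29), b=43^2·(≡41) mod 43; (29|43)=-1, (41|43)=+1; (−1)^{2·2·21}·(-1)^2·(+1)^2 = +1.
v=17: a=17^1·(≡14), b=17^2·(≡11) mod 17; (14|17)=-1, (11|17)=-1; (−1)^{1·2·8}·(-1)^2·(-1)^1 = -1.
v=41: a=41^-2·(≡2), b=41^-4·(≡12) mod 41; (2|41)=+1, (12|41)=-1; (−1)^{-2·-4·20}·(+1)^-4·(-1)^-2 = +1.
v=3: a=3^-6·(≡1), b=3^-12·(≡2) mod 3; (1|3)=+1, (2|3)=-1; (−1)^{-6·-12·1}·(+1)^-12·(-1)^-6 = +1.
v=11: a=11^2·(≡3), b=11^4·(≡4) mod 11; (3|11)=+1, (4|11)=+1; (−1)^{2·4·5}·(+1)^4·(+1)^2 = +1.
v=2: v_2(a)=-5, v_2(b)=2; units ≡ 1, 1 (mod 8); ε·ε+αω+βω = 0·0+-5·0+2·0 ≡ 0  ⇒  (a,b)_2 = +1.
(-169694, -7 / ℚ) ramifies at {7, 17, 31, ∞}: a division algebra.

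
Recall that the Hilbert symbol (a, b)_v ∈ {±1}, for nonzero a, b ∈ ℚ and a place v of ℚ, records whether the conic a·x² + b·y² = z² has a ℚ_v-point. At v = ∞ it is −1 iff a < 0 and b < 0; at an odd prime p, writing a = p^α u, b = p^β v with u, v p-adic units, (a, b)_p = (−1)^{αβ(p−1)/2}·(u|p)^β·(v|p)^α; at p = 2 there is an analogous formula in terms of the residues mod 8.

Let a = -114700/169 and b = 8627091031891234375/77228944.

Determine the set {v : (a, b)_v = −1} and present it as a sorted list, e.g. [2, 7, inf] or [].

[11, 37]

Mod squares: a ≡ -1147, b ≡ 319. Check v ∈ {∞, 2, 5, 11, 13, 29, 31, 37}.
v=37: a=37^1·(≡18), b=37^4·(≡13) mod 37; (18|37)=-1, (13|37)=-1; (−1)^{1·4·18}·(-1)^4·(-1)^1 = -1.
v=29: a=29^0·(≡1), b=29^1·(≡3) mod 29; (1|29)=+1, (3|29)=-1; (−1)^{0·1·14}·(+1)^1·(-1)^0 = +1.
v=2: v_2(a)=2, v_2(b)=-4; units ≡ 5, 7 (mod 8); ε·ε+αω+βω = 0·1+2·0+-4·1 ≡ 0  ⇒  (a,b)_2 = +1.
v=∞: -1147 < 0 and 319 > 0  ⇒  (a,b)_∞ = +1.
v=11: a=11^0·(≡2), b=11^1·(≡8) mod 11; (2|11)=-1, (8|11)=-1; (−1)^{0·1·5}·(-1)^1·(-1)^0 = -1.
v=13: a=13^-2·(≡12), b=13^-6·(≡6) mod 13; (12|13)=+1, (6|13)=-1; (−1)^{-2·-6·6}·(+1)^-6·(-1)^-2 = +1.
v=5: a=5^2·(≡3), b=5^6·(≡1) mod 5; (3|5)=-1, (1|5)=+1; (−1)^{2·6·2}·(-1)^6·(+1)^2 = +1.
v=31: a=31^1·(≡28), b=31^4·(≡1) mod 31; (28|31)=+1, (1|31)=+1; (−1)^{1·4·15}·(+1)^4·(+1)^1 = +1.
(-1147, 319 / ℚ) ramifies at {11, 37}: a division algebra.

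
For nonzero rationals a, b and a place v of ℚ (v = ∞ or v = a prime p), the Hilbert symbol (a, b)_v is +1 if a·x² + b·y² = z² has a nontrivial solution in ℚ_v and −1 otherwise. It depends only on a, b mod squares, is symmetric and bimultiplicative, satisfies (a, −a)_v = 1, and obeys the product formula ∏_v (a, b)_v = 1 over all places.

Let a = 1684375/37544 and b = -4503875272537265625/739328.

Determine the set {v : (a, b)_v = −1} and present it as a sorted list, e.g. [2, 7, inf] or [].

Mod squares: a ≡ 1430, b ≡ -11741730. Check v ∈ {∞, 2, 3, 5, 7, 11, 13, 17, 19, 23}.
v=11: a=11^1·(≡5), b=11^3·(≡2) mod 11; (5|11)=+1, (2|11)=-1; (−1)^{1·3·5}·(+1)^3·(-1)^1 = +1.
v=13: a=13^-1·(≡2), b=13^3·(≡9) mod 13; (2|13)=-1, (9|13)=+1; (−1)^{-1·3·6}·(-1)^3·(+1)^-1 = -1.
v=∞: 1430 > 0 and -11741730 < 0  ⇒  (a,b)_∞ = +1.
v=17: a=17^0·(≡4), b=17^1·(≡12) mod 17; (4|17)=+1, (12|17)=-1; (−1)^{0·1·8}·(+1)^1·(-1)^0 = +1.
v=19: a=19^-2·(≡7), b=19^-2·(≡1) mod 19; (7|19)=+1, (1|19)=+1; (−1)^{-2·-2·9}·(+1)^-2·(+1)^-2 = +1.
v=23: a=23^0·(≡2), b=23^1·(≡14) mod 23; (2|23)=+1, (14|23)=-1; (−1)^{0·1·11}·(+1)^1·(-1)^0 = +1.
v=7: a=7^2·(≡4), b=7^5·(≡3) mod 7; (4|7)=+1, (3|7)=-1; (−1)^{2·5·3}·(+1)^5·(-1)^2 = +1.
v=2: v_2(a)=-3, v_2(b)=-11; units ≡ 3, 7 (mod 8); ε·ε+αω+βω = 1·1+-3·0+-11·1 ≡ 0  ⇒  (a,b)_2 = +1.
v=3: a=3^0·(≡2), b=3^1·(≡1) mod 3; (2|3)=-1, (1|3)=+1; (−1)^{0·1·1}·(-1)^1·(+1)^0 = -1.
v=5: a=5^5·(≡1), b=5^7·(≡1) mod 5; (1|5)=+1, (1|5)=+1; (−1)^{5·7·2}·(+1)^7·(+1)^5 = +1.
(1430, -11741730 / ℚ) ramifies at {3, 13}: a division algebra.

[3, 13]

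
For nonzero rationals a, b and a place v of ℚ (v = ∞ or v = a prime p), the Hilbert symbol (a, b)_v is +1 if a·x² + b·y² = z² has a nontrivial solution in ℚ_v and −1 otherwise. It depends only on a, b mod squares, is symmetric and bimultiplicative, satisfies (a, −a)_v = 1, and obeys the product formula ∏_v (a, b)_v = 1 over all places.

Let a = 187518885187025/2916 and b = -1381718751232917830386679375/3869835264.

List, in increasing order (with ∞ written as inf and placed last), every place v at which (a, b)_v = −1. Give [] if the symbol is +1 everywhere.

[29, 41]

(a, b) ≡ (41, -1247) mod (ℚ^×)²; places V = {2, 3, 5, 7, 29, 41, 43, ∞}.
(a,b)_41: α=1, u≡36; β=2, v≡12 (mod 41); (36|41)=+1, (12|41)=-1; sign (−1)^0·+1^2·-1^1 = -1.
(a,b)_43: α=2, u≡21; β=3, v≡10 (mod 43); (21|43)=+1, (10|43)=+1; sign (−1)^0·+1^3·+1^2 = +1.
(a,b)_7: α=6, u≡6; β=14, v≡5 (mod 7); (6|7)=-1, (5|7)=-1; sign (−1)^0·-1^14·-1^6 = +1.
(a,b)_3: α=-6, u≡2; β=-10, v≡1 (mod 3); (2|3)=-1, (1|3)=+1; sign (−1)^0·-1^-10·+1^-6 = +1.
(a,b)_29: α=2, u≡3; β=3, v≡3 (mod 29); (3|29)=-1, (3|29)=-1; sign (−1)^0·-1^3·-1^2 = -1.
(a,b)_5: α=2, u≡1; β=4, v≡2 (mod 5); (1|5)=+1, (2|5)=-1; sign (−1)^0·+1^4·-1^2 = +1.
(a,b)_2: α=-2, β=-16; u≡1, v≡1 (mod 8); ε(u)ε(v)=0·0, αω(v)=-2·0, βω(u)=-16·0; sum ≡ 0  ⇒  +1.
(a,b)_∞: sgn(41)=+, sgn(-1247)=−, so +1.
(41, -1247 / ℚ) ramifies at {29, 41}: a division algebra.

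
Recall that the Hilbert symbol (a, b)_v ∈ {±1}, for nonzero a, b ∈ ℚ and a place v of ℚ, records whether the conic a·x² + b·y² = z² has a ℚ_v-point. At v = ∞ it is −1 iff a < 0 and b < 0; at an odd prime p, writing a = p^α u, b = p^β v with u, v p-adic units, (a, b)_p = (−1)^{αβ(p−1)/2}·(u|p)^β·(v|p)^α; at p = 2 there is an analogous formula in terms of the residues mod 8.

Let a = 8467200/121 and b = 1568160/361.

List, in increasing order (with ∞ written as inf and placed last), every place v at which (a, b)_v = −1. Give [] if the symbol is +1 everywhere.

[2, 5]

Mod squares: a ≡ 3, b ≡ 10. Check v ∈ {∞, 2, 3, 5, 7, 11, 19}.
v=11: a=11^-2·(≡5), b=11^2·(≡10) mod 11; (5|11)=+1, (10|11)=-1; (−1)^{-2·2·5}·(+1)^2·(-1)^-2 = +1.
v=3: a=3^3·(≡1), b=3^4·(≡1) mod 3; (1|3)=+1, (1|3)=+1; (−1)^{3·4·1}·(+1)^4·(+1)^3 = +1.
v=2: v_2(a)=8, v_2(b)=5; units ≡ 3, 5 (mod 8); ε·ε+αω+βω = 1·0+8·1+5·1 ≡ 1  ⇒  (a,b)_2 = -1.
v=∞: 3 > 0 and 10 > 0  ⇒  (a,b)_∞ = +1.
v=7: a=7^2·(≡6), b=7^0·(≡5) mod 7; (6|7)=-1, (5|7)=-1; (−1)^{2·0·3}·(-1)^0·(-1)^2 = +1.
v=5: a=5^2·(≡3), b=5^1·(≡2) mod 5; (3|5)=-1, (2|5)=-1; (−1)^{2·1·2}·(-1)^1·(-1)^2 = -1.
v=19: a=19^0·(≡3), b=19^-2·(≡14) mod 19; (3|19)=-1, (14|19)=-1; (−1)^{0·-2·9}·(-1)^-2·(-1)^0 = +1.
|Ram(3, 10)| = 2, even; anisotropic at {2, 5}.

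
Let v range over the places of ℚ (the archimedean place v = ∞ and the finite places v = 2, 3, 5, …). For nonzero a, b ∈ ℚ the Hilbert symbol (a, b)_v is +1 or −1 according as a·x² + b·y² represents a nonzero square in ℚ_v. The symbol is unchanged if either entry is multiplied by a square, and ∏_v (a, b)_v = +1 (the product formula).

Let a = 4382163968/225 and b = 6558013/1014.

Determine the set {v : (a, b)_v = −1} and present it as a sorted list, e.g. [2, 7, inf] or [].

[3, 7, 11, 31]

Mod squares: a ≡ 4279457, b ≡ 1518. Check v ∈ {∞, 2, 3, 5, 7, 11, 13, 23, 31, 37, 41}.
v=7: a=7^1·(≡5), b=7^2·(≡3) mod 7; (5|7)=-1, (3|7)=-1; (−1)^{1·2·3}·(-1)^2·(-1)^1 = -1.
v=5: a=5^-2·(≡2), b=5^0·(≡2) mod 5; (2|5)=-1, (2|5)=-1; (−1)^{-2·0·2}·(-1)^0·(-1)^-2 = +1.
v=23: a=23^0·(≡13), b=23^3·(≡5) mod 23; (13|23)=+1, (5|23)=-1; (−1)^{0·3·11}·(+1)^3·(-1)^0 = +1.
v=41: a=41^1·(≡23), b=41^0·(≡39) mod 41; (23|41)=+1, (39|41)=+1; (−1)^{1·0·20}·(+1)^0·(+1)^1 = +1.
v=2: v_2(a)=10, v_2(b)=-1; units ≡ 1, 7 (mod 8); ε·ε+αω+βω = 0·1+10·0+-1·0 ≡ 0  ⇒  (a,b)_2 = +1.
v=3: a=3^-2·(≡2), b=3^-1·(≡2) mod 3; (2|3)=-1, (2|3)=-1; (−1)^{-2·-1·1}·(-1)^-1·(-1)^-2 = -1.
v=13: a=13^1·(≡1), b=13^-2·(≡12) mod 13; (1|13)=+1, (12|13)=+1; (−1)^{1·-2·6}·(+1)^-2·(+1)^1 = +1.
v=31: a=31^1·(≡16), b=31^0·(≡11) mod 31; (16|31)=+1, (11|31)=-1; (−1)^{1·0·15}·(+1)^0·(-1)^1 = -1.
v=11: a=11^0·(≡10), b=11^1·(≡8) mod 11; (10|11)=-1, (8|11)=-1; (−1)^{0·1·5}·(-1)^1·(-1)^0 = -1.
v=∞: 4279457 > 0 and 1518 > 0  ⇒  (a,b)_∞ = +1.
v=37: a=37^1·(≡4), b=37^0·(≡36) mod 37; (4|37)=+1, (36|37)=+1; (−1)^{1·0·18}·(+1)^0·(+1)^1 = +1.
Ram(4279457, 1518) = {3, 7, 11, 31}; no ℚ_3-point on the conic.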